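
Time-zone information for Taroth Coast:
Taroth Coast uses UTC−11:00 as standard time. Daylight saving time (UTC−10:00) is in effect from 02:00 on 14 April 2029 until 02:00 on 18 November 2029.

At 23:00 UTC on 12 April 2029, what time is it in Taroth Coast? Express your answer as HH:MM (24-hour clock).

12:00

At the standard offset (UTC−11:00), 23:00 UTC − 11h = 12:00 Taroth Coast standard time.
The standard-time date in Taroth Coast, 12 April 2029, does not fall between 14 April and 18 November, so daylight saving is not in effect and Taroth Coast is at UTC−11:00.
23:00 UTC − 11h = 12:00 local.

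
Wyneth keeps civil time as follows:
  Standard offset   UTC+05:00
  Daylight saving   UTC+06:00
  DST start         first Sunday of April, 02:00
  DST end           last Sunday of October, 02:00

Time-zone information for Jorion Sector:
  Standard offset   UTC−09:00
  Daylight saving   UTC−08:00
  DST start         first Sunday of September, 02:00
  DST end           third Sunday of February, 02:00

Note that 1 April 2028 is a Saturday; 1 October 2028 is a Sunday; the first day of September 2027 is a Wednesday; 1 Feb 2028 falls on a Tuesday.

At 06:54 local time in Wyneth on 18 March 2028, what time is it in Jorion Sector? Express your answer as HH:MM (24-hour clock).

1 April 2028 is a Saturday, so the first Sunday is April 2.
1 October 2028 is a Sunday, so Sundays fall on 1, 8, 15, 22, 29; the last is October 29.
18 March 2028 is outside the daylight-saving period (2 April – 29 October), so Wyneth is on standard time, UTC+05:00.
06:54 Wyneth − 5h = 01:54 UTC.
1 September 2027 is a Wednesday, so the first Sunday is September 5.
1 February 2028 is a Tuesday, so the first Sunday is February 6 and the third is February 20.
At the standard offset (UTC−09:00), 01:54 UTC − 9h = 16:54 Jorion Sector standard time (rolling into the previous day, 17 March 2028).
The standard-time date in Jorion Sector, 17 March 2028, is outside the daylight-saving period (5 September 2027 – 20 February 2028), so Jorion Sector is on standard time, UTC−09:00.
01:54 UTC − 9h = 16:54 Jorion Sector (rolling into the previous day, 17 March 2028).

16:54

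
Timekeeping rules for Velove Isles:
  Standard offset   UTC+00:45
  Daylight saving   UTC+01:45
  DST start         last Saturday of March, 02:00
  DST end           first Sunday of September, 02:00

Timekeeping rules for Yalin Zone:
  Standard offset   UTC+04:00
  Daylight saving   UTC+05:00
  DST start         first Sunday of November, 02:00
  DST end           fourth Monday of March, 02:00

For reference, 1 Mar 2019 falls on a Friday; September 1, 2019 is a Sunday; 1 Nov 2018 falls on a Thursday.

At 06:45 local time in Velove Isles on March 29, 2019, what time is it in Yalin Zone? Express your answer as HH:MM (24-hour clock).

1 March 2019 is a Friday, so Saturdays fall on 2, 9, 16, 23, 30; the last is March 30.
1 September 2019 is a Sunday, so the first Sunday is September 1.
March 29, 2019 is outside the daylight-saving period (30 March – 1 September), so Velove Isles is on standard time, UTC+00:45.
06:45 Velove Isles − 0h45m = 06:00 UTC.
1 November 2018 is a Thursday, so the first Sunday is November 4.
1 March 2019 is a Friday, so the first Monday is March 4 and the fourth is March 25.
At the standard offset (UTC+04:00), 06:00 UTC + 4h = 10:00 Yalin Zone standard time.
The standard-time date in Yalin Zone, March 29, 2019, does not fall between 4 November 2018 and 25 March 2019, so daylight saving is not in effect and Yalin Zone is at UTC+04:00.
06:00 UTC + 4h = 10:00 Yalin Zone.

10:00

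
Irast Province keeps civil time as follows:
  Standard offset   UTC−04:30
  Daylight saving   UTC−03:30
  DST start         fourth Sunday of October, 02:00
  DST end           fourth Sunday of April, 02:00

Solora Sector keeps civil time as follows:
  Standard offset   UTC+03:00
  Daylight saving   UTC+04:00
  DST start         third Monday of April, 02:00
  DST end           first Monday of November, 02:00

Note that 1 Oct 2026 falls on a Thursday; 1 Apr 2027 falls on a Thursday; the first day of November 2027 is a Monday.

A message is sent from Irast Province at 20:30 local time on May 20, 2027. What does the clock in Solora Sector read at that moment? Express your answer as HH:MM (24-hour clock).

1 October 2026 is a Thursday, so the first Sunday is October 4 and the fourth is October 25.
1 April 2027 is a Thursday, so the first Sunday is April 4 and the fourth is April 25.
May 20, 2027 does not fall between 25 October 2026 and 25 April 2027, so daylight saving is not in effect and Irast Province is at UTC−04:30.
20:30 Irast Province + 4h30m = 01:00 UTC (rolling into the next day, 21 May 2027).
1 April 2027 is a Thursday, so the first Monday is April 5 and the third is April 19.
1 November 2027 is a Monday, so the first Monday is November 1.
At the standard offset (UTC+03:00), 01:00 UTC + 3h = 04:00 Solora Sector standard time.
The standard-time date in Solora Sector, May 21, 2027, lies within the daylight-saving period (19 April – 1 November), so Solora Sector is on daylight time, UTC+04:00.
01:00 UTC + 4h = 05:00 Solora Sector.

05:00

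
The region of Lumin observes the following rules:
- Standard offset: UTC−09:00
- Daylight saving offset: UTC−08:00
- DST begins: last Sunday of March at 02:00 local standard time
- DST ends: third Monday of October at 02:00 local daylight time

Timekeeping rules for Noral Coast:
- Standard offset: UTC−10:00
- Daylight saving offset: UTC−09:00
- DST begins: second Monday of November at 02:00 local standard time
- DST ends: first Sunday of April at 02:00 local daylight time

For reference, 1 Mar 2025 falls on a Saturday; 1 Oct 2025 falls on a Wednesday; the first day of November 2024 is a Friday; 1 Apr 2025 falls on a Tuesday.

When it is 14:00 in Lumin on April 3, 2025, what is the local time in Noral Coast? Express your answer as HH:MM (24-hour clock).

1 March 2025 is a Saturday, so Sundays fall on 2, 9, 16, 23, 30; the last is March 30.
1 October 2025 is a Wednesday, so the first Monday is October 6 and the third is October 20.
April 3, 2025 lies within the daylight-saving period (30 March – 20 October), so Lumin is on daylight time, UTC−08:00.
14:00 Lumin + 8h = 22:00 UTC.
1 November 2024 is a Friday, so the first Monday is November 4 and the second is November 11.
1 April 2025 is a Tuesday, so the first Sunday is April 6.
At the standard offset (UTC−10:00), 22:00 UTC − 10h = 12:00 Noral Coast standard time.
Daylight saving runs 11 November 2024 – 6 April 2025; the standard-time date in Noral Coast, April 3, 2025, is inside that window, so Noral Coast is at UTC−09:00.
22:00 UTC − 9h = 13:00 Noral Coast.

13:00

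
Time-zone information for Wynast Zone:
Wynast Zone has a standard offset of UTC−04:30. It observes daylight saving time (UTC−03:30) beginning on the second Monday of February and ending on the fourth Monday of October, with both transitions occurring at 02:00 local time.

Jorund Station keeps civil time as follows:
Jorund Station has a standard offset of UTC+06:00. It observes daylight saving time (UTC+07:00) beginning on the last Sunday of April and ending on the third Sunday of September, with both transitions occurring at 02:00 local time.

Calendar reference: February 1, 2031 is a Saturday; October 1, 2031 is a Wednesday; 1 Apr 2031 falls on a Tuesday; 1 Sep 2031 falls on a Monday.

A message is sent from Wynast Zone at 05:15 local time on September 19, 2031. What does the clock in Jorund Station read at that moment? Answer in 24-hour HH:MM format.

15:45

1 February 2031 is a Saturday, so the first Monday is February 3 and the second is February 10.
1 October 2031 is a Wednesday, so the first Monday is October 6 and the fourth is October 27.
Daylight saving runs 10 February – 27 October; September 19, 2031 is inside that window, so Wynast Zone is at UTC−03:30.
05:15 Wynast Zone + 3h30m = 08:45 UTC.
1 April 2031 is a Tuesday, so Sundays fall on 6, 13, 20, 27; the last is April 27.
1 September 2031 is a Monday, so the first Sunday is September 7 and the third is September 21.
At the standard offset (UTC+06:00), 08:45 UTC + 6h = 14:45 Jorund Station standard time.
Daylight saving runs 27 April – 21 September; the standard-time date in Jorund Station, September 19, 2031, is inside that window, so Jorund Station is at UTC+07:00.
08:45 UTC + 7h = 15:45 Jorund Station.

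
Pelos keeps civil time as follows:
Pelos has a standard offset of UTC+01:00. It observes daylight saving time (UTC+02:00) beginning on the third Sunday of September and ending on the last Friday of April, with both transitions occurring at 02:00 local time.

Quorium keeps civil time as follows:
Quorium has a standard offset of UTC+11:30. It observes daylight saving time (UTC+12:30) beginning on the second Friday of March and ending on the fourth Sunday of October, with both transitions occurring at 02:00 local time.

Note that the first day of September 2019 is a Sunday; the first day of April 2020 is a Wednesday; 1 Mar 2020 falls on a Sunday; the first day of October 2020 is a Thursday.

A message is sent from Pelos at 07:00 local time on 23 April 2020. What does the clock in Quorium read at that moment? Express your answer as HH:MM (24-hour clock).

1 September 2019 is a Sunday, so the first Sunday is September 1 and the third is September 15.
1 April 2020 is a Wednesday, so Fridays fall on 3, 10, 17, 24; the last is April 24.
23 April 2020 lies within the daylight-saving period (15 September 2019 – 24 April 2020), so Pelos is on daylight time, UTC+02:00.
07:00 Pelos − 2h = 05:00 UTC.
1 March 2020 is a Sunday, so the first Friday is March 6 and the second is March 13.
1 October 2020 is a Thursday, so the first Sunday is October 4 and the fourth is October 25.
At the standard offset (UTC+11:30), 05:00 UTC + 11h30m = 16:30 Quorium standard time.
Daylight saving runs 13 March – 25 October; the standard-time date in Quorium, 23 April 2020, is inside that window, so Quorium is at UTC+12:30.
05:00 UTC + 12h30m = 17:30 Quorium.

17:30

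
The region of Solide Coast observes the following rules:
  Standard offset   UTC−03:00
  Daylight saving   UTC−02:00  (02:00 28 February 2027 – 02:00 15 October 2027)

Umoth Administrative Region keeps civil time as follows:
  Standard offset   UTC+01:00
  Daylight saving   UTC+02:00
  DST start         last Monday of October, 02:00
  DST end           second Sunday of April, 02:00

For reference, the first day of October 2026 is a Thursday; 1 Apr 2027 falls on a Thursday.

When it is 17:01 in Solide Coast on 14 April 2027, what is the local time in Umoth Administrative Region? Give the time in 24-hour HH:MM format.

20:01

14 April 2027 lies within the daylight-saving period (28 February – 15 October), so Solide Coast is on daylight time, UTC−02:00.
17:01 Solide Coast + 2h = 19:01 UTC.
1 October 2026 is a Thursday, so Mondays fall on 5, 12, 19, 26; the last is October 26.
1 April 2027 is a Thursday, so the first Sunday is April 4 and the second is April 11.
At the standard offset (UTC+01:00), 19:01 UTC + 1h = 20:01 Umoth Administrative Region standard time.
The standard-time date in Umoth Administrative Region, 14 April 2027, does not fall between 26 October 2026 and 11 April 2027, so daylight saving is not in effect and Umoth Administrative Region is at UTC+01:00.
19:01 UTC + 1h = 20:01 Umoth Administrative Region.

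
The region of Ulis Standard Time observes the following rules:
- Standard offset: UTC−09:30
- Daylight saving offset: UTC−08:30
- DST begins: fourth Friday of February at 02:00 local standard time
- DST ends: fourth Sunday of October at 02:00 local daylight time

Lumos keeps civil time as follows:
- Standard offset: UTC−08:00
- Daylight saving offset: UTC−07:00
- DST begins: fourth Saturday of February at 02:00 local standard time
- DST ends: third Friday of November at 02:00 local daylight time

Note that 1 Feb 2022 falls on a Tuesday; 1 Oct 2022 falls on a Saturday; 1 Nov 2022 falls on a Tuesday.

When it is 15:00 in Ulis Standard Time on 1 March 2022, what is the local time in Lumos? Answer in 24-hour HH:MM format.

1 February 2022 is a Tuesday, so the first Friday is February 4 and the fourth is February 25.
1 October 2022 is a Saturday, so the first Sunday is October 2 and the fourth is October 23.
1 March 2022 lies within the daylight-saving period (25 February – 23 October), so Ulis Standard Time is on daylight time, UTC−08:30.
15:00 Ulis Standard Time + 8h30m = 23:30 UTC.
1 February 2022 is a Tuesday, so the first Saturday is February 5 and the fourth is February 26.
1 November 2022 is a Tuesday, so the first Friday is November 4 and the third is November 18.
At the standard offset (UTC−08:00), 23:30 UTC − 8h = 15:30 Lumos standard time.
Daylight saving runs 26 February – 18 November; the standard-time date in Lumos, 1 March 2022, is inside that window, so Lumos is at UTC−07:00.
23:30 UTC − 7h = 16:30 Lumos.

16:30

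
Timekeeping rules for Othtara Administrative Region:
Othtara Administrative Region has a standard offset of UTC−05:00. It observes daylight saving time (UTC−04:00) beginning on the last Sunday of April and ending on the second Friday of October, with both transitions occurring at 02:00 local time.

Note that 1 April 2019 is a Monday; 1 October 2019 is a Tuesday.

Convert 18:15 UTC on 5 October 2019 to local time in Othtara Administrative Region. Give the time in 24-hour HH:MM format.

14:15

1 April 2019 is a Monday, so Sundays fall on 7, 14, 21, 28; the last is April 28.
1 October 2019 is a Tuesday, so the first Friday is October 4 and the second is October 11.
At the standard offset (UTC−05:00), 18:15 UTC − 5h = 13:15 Othtara Administrative Region standard time.
The standard-time date in Othtara Administrative Region, 5 October 2019, falls between 28 April and 11 October, so daylight saving is in effect and Othtara Administrative Region is at UTC−04:00.
18:15 UTC − 4h = 14:15 local.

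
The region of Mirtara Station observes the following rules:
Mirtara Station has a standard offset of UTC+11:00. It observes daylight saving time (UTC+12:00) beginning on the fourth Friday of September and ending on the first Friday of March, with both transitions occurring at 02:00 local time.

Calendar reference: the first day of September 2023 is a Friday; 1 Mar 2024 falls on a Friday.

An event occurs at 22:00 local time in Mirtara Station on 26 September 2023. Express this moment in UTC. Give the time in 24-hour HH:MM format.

10:00

1 September 2023 is a Friday, so the first Friday is September 1 and the fourth is September 22.
1 March 2024 is a Friday, so the first Friday is March 1.
26 September 2023 lies within the daylight-saving period (22 September 2023 – 1 March 2024), so Mirtara Station is on daylight time, UTC+12:00.
22:00 local − 12h = 10:00 UTC.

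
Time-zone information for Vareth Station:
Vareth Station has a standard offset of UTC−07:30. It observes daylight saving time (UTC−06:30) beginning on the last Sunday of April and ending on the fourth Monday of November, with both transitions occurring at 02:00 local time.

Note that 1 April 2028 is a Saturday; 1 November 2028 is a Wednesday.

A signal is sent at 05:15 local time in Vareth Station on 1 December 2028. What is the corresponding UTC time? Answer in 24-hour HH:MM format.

12:45

1 April 2028 is a Saturday, so Sundays fall on 2, 9, 16, 23, 30; the last is April 30.
1 November 2028 is a Wednesday, so the first Monday is November 6 and the fourth is November 27.
1 December 2028 is outside the daylight-saving period (30 April – 27 November), so Vareth Station is on standard time, UTC−07:30.
05:15 local + 7h30m = 12:45 UTC.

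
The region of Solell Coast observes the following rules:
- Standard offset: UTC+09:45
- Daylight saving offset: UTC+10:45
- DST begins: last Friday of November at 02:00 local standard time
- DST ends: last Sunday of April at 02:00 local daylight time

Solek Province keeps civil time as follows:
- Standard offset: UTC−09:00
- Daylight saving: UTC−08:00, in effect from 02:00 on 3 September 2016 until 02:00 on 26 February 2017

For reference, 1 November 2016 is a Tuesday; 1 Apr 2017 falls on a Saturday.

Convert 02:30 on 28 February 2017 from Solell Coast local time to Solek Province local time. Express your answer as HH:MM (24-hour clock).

06:45

1 November 2016 is a Tuesday, so Fridays fall on 4, 11, 18, 25; the last is November 25.
1 April 2017 is a Saturday, so Sundays fall on 2, 9, 16, 23, 30; the last is April 30.
Daylight saving runs 25 November 2016 – 30 April 2017; 28 February 2017 is inside that window, so Solell Coast is at UTC+10:45.
02:30 Solell Coast − 10h45m = 15:45 UTC (rolling into the previous day, 27 February 2017).
At the standard offset (UTC−09:00), 15:45 UTC − 9h = 06:45 Solek Province standard time.
Daylight saving runs 3 September 2016 – 26 February 2017; the standard-time date in Solek Province, 27 February 2017, is outside that window, so Solek Province is on standard time at UTC−09:00.
15:45 UTC − 9h = 06:45 Solek Province.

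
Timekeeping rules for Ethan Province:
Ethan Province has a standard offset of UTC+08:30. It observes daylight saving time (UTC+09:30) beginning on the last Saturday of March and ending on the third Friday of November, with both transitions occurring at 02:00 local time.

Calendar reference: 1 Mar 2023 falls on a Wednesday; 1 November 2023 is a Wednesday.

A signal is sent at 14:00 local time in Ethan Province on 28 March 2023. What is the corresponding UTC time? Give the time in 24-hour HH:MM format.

04:30

1 March 2023 is a Wednesday, so Saturdays fall on 4, 11, 18, 25; the last is March 25.
1 November 2023 is a Wednesday, so the first Friday is November 3 and the third is November 17.
Daylight saving runs 25 March – 17 November; 28 March 2023 is inside that window, so Ethan Province is at UTC+09:30.
14:00 local − 9h30m = 04:30 UTC.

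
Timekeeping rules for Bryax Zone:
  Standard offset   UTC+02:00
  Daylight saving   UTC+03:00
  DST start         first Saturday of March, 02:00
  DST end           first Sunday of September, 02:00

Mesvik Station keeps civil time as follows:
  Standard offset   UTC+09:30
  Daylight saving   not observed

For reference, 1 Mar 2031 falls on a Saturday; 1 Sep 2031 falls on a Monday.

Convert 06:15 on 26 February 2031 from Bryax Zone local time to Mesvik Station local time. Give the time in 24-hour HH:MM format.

13:45

1 March 2031 is a Saturday, so the first Saturday is March 1.
1 September 2031 is a Monday, so the first Sunday is September 7.
26 February 2031 does not fall between 1 March and 7 September, so daylight saving is not in effect and Bryax Zone is at UTC+02:00.
06:15 Bryax Zone − 2h = 04:15 UTC.
Mesvik Station has no daylight saving, so its offset is UTC+09:30 year-round.
04:15 UTC + 9h30m = 13:45 Mesvik Station.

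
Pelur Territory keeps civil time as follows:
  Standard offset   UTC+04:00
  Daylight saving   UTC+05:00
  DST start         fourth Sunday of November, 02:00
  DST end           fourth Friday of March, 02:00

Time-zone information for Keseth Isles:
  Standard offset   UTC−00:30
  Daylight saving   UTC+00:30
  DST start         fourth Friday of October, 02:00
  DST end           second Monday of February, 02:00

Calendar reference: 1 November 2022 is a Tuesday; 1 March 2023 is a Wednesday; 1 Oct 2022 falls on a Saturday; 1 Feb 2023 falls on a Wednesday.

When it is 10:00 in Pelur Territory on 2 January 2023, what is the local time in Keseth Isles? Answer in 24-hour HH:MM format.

05:30

1 November 2022 is a Tuesday, so the first Sunday is November 6 and the fourth is November 27.
1 March 2023 is a Wednesday, so the first Friday is March 3 and the fourth is March 24.
2 January 2023 lies within the daylight-saving period (27 November 2022 – 24 March 2023), so Pelur Territory is on daylight time, UTC+05:00.
10:00 Pelur Territory − 5h = 05:00 UTC.
1 October 2022 is a Saturday, so the first Friday is October 7 and the fourth is October 28.
1 February 2023 is a Wednesday, so the first Monday is February 6 and the second is February 13.
At the standard offset (UTC−00:30), 05:00 UTC − 0h30m = 04:30 Keseth Isles standard time.
Daylight saving runs 28 October 2022 – 13 February 2023; the standard-time date in Keseth Isles, 2 January 2023, is inside that window, so Keseth Isles is at UTC+00:30.
05:00 UTC + 0h30m = 05:30 Keseth Isles.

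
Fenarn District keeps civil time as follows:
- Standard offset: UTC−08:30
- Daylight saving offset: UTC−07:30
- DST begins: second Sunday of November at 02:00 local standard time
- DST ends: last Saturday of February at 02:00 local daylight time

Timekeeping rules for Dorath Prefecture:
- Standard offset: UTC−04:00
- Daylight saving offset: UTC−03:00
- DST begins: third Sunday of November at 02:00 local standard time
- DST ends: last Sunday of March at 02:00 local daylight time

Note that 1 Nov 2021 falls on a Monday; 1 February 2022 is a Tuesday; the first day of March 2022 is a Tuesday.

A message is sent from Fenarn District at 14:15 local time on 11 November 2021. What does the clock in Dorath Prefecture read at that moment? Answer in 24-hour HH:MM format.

18:45

1 November 2021 is a Monday, so the first Sunday is November 7 and the second is November 14.
1 February 2022 is a Tuesday, so Saturdays fall on 5, 12, 19, 26; the last is February 26.
Daylight saving runs 14 November 2021 – 26 February 2022; 11 November 2021 is outside that window, so Fenarn District is on standard time at UTC−08:30.
14:15 Fenarn District + 8h30m = 22:45 UTC.
1 November 2021 is a Monday, so the first Sunday is November 7 and the third is November 21.
1 March 2022 is a Tuesday, so Sundays fall on 6, 13, 20, 27; the last is March 27.
At the standard offset (UTC−04:00), 22:45 UTC − 4h = 18:45 Dorath Prefecture standard time.
The standard-time date in Dorath Prefecture, 11 November 2021, does not fall between 21 November 2021 and 27 March 2022, so daylight saving is not in effect and Dorath Prefecture is at UTC−04:00.
22:45 UTC − 4h = 18:45 Dorath Prefecture.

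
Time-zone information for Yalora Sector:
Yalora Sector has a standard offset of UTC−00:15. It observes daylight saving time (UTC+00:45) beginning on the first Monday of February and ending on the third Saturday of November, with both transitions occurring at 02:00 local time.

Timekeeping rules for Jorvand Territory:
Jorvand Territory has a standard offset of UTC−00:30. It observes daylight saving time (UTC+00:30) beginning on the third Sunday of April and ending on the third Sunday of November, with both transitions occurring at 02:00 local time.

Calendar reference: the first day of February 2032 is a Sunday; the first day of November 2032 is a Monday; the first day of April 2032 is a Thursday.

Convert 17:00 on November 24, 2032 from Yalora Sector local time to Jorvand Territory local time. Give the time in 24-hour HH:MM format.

16:45

1 February 2032 is a Sunday, so the first Monday is February 2.
1 November 2032 is a Monday, so the first Saturday is November 6 and the third is November 20.
November 24, 2032 does not fall between 2 February and 20 November, so daylight saving is not in effect and Yalora Sector is at UTC−00:15.
17:00 Yalora Sector + 0h15m = 17:15 UTC.
1 April 2032 is a Thursday, so the first Sunday is April 4 and the third is April 18.
1 November 2032 is a Monday, so the first Sunday is November 7 and the third is November 21.
At the standard offset (UTC−00:30), 17:15 UTC − 0h30m = 16:45 Jorvand Territory standard time.
The standard-time date in Jorvand Territory, November 24, 2032, is outside the daylight-saving period (18 April – 21 November), so Jorvand Territory is on standard time, UTC−00:30.
17:15 UTC − 0h30m = 16:45 Jorvand Territory.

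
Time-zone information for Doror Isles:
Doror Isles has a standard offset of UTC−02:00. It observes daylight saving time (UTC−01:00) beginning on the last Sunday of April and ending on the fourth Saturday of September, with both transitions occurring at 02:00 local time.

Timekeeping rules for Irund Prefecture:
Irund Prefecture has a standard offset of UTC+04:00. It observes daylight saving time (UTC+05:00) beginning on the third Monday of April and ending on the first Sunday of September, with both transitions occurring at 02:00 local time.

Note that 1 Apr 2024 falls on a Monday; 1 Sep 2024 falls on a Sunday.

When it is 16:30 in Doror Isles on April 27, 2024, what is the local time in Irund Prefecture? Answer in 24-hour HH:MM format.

1 April 2024 is a Monday, so Sundays fall on 7, 14, 21, 28; the last is April 28.
1 September 2024 is a Sunday, so the first Saturday is September 7 and the fourth is September 28.
April 27, 2024 does not fall between 28 April and 28 September, so daylight saving is not in effect and Doror Isles is at UTC−02:00.
16:30 Doror Isles + 2h = 18:30 UTC.
1 April 2024 is a Monday, so the first Monday is April 1 and the third is April 15.
1 September 2024 is a Sunday, so the first Sunday is September 1.
At the standard offset (UTC+04:00), 18:30 UTC + 4h = 22:30 Irund Prefecture standard time.
The standard-time date in Irund Prefecture, April 27, 2024, lies within the daylight-saving period (15 April – 1 September), so Irund Prefecture is on daylight time, UTC+05:00.
18:30 UTC + 5h = 23:30 Irund Prefecture.

23:30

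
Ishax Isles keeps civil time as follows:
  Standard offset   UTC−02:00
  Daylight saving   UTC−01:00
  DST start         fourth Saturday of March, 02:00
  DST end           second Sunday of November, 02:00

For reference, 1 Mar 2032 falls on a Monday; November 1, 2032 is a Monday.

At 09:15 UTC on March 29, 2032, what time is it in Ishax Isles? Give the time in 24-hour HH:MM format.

08:15

1 March 2032 is a Monday, so the first Saturday is March 6 and the fourth is March 27.
1 November 2032 is a Monday, so the first Sunday is November 7 and the second is November 14.
At the standard offset (UTC−02:00), 09:15 UTC − 2h = 07:15 Ishax Isles standard time.
Daylight saving runs 27 March – 14 November; the standard-time date in Ishax Isles, March 29, 2032, is inside that window, so Ishax Isles is at UTC−01:00.
09:15 UTC − 1h = 08:15 local.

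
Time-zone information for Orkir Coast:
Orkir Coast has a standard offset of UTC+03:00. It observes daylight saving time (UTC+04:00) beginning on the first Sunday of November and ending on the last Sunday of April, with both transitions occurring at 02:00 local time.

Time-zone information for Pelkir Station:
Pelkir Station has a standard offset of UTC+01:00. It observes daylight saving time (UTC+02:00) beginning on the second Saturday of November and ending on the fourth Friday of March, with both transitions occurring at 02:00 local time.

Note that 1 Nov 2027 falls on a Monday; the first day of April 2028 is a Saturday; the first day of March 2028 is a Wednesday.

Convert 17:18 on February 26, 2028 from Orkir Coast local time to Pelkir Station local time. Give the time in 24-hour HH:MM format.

15:18

1 November 2027 is a Monday, so the first Sunday is November 7.
1 April 2028 is a Saturday, so Sundays fall on 2, 9, 16, 23, 30; the last is April 30.
Daylight saving runs 7 November 2027 – 30 April 2028; February 26, 2028 is inside that window, so Orkir Coast is at UTC+04:00.
17:18 Orkir Coast − 4h = 13:18 UTC.
1 November 2027 is a Monday, so the first Saturday is November 6 and the second is November 13.
1 March 2028 is a Wednesday, so the first Friday is March 3 and the fourth is March 24.
At the standard offset (UTC+01:00), 13:18 UTC + 1h = 14:18 Pelkir Station standard time.
Daylight saving runs 13 November 2027 – 24 March 2028; the standard-time date in Pelkir Station, February 26, 2028, is inside that window, so Pelkir Station is at UTC+02:00.
13:18 UTC + 2h = 15:18 Pelkir Station.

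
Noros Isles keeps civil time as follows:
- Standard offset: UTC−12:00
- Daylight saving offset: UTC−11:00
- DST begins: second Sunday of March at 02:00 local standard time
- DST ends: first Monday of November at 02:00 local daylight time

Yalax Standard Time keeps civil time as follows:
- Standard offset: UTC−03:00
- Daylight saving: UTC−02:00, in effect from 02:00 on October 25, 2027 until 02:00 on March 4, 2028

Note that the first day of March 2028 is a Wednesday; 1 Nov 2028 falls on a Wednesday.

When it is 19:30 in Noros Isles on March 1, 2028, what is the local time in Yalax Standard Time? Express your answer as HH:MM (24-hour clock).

1 March 2028 is a Wednesday, so the first Sunday is March 5 and the second is March 12.
1 November 2028 is a Wednesday, so the first Monday is November 6.
March 1, 2028 is outside the daylight-saving period (12 March – 6 November), so Noros Isles is on standard time, UTC−12:00.
19:30 Noros Isles + 12h = 07:30 UTC (rolling into the next day, 2 March 2028).
At the standard offset (UTC−03:00), 07:30 UTC − 3h = 04:30 Yalax Standard Time standard time.
The standard-time date in Yalax Standard Time, March 2, 2028, lies within the daylight-saving period (25 October 2027 – 4 March 2028), so Yalax Standard Time is on daylight time, UTC−02:00.
07:30 UTC − 2h = 05:30 Yalax Standard Time.

05:30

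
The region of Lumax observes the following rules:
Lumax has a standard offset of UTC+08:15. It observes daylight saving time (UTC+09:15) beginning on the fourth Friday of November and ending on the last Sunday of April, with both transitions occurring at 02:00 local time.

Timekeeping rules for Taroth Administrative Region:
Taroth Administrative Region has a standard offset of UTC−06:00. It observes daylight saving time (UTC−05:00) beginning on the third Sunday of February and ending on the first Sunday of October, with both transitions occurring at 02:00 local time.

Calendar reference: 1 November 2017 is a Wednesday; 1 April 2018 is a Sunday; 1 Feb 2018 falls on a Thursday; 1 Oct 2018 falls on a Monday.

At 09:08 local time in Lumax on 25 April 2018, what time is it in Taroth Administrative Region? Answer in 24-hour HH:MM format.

18:53

1 November 2017 is a Wednesday, so the first Friday is November 3 and the fourth is November 24.
1 April 2018 is a Sunday, so Sundays fall on 1, 8, 15, 22, 29; the last is April 29.
25 April 2018 falls between 24 November 2017 and 29 April 2018, so daylight saving is in effect and Lumax is at UTC+09:15.
09:08 Lumax − 9h15m = 23:53 UTC (rolling into the previous day, 24 April 2018).
1 February 2018 is a Thursday, so the first Sunday is February 4 and the third is February 18.
1 October 2018 is a Monday, so the first Sunday is October 7.
At the standard offset (UTC−06:00), 23:53 UTC − 6h = 17:53 Taroth Administrative Region standard time.
Daylight saving runs 18 February – 7 October; the standard-time date in Taroth Administrative Region, 24 April 2018, is inside that window, so Taroth Administrative Region is at UTC−05:00.
23:53 UTC − 5h = 18:53 Taroth Administrative Region.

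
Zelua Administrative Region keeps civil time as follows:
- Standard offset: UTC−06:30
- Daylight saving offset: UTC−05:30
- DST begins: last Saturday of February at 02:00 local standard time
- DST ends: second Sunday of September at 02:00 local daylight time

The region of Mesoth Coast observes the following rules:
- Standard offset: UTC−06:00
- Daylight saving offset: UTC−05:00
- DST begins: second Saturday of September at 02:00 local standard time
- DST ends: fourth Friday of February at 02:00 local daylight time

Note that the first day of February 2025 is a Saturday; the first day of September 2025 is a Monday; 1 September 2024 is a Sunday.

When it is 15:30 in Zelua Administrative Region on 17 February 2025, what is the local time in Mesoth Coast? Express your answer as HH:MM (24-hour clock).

1 February 2025 is a Saturday, so Saturdays fall on 1, 8, 15, 22; the last is February 22.
1 September 2025 is a Monday, so the first Sunday is September 7 and the second is September 14.
Daylight saving runs 22 February – 14 September; 17 February 2025 is outside that window, so Zelua Administrative Region is on standard time at UTC−06:30.
15:30 Zelua Administrative Region + 6h30m = 22:00 UTC.
1 September 2024 is a Sunday, so the first Saturday is September 7 and the second is September 14.
1 February 2025 is a Saturday, so the first Friday is February 7 and the fourth is February 28.
At the standard offset (UTC−06:00), 22:00 UTC − 6h = 16:00 Mesoth Coast standard time.
Daylight saving runs 14 September 2024 – 28 February 2025; the standard-time date in Mesoth Coast, 17 February 2025, is inside that window, so Mesoth Coast is at UTC−05:00.
22:00 UTC − 5h = 17:00 Mesoth Coast.

17:00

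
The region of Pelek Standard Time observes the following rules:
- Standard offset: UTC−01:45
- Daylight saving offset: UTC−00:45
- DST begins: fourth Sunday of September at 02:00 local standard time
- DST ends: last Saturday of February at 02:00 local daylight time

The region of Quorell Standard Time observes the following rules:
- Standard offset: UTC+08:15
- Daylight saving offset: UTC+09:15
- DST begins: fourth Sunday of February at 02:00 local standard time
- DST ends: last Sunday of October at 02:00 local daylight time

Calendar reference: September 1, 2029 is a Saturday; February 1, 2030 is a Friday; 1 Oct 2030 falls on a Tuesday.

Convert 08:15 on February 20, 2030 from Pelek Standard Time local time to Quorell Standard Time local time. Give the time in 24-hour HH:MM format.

1 September 2029 is a Saturday, so the first Sunday is September 2 and the fourth is September 23.
1 February 2030 is a Friday, so Saturdays fall on 2, 9, 16, 23; the last is February 23.
February 20, 2030 lies within the daylight-saving period (23 September 2029 – 23 February 2030), so Pelek Standard Time is on daylight time, UTC−00:45.
08:15 Pelek Standard Time + 0h45m = 09:00 UTC.
1 February 2030 is a Friday, so the first Sunday is February 3 and the fourth is February 24.
1 October 2030 is a Tuesday, so Sundays fall on 6, 13, 20, 27; the last is October 27.
At the standard offset (UTC+08:15), 09:00 UTC + 8h15m = 17:15 Quorell Standard Time standard time.
The standard-time date in Quorell Standard Time, February 20, 2030, does not fall between 24 February and 27 October, so daylight saving is not in effect and Quorell Standard Time is at UTC+08:15.
09:00 UTC + 8h15m = 17:15 Quorell Standard Time.

17:15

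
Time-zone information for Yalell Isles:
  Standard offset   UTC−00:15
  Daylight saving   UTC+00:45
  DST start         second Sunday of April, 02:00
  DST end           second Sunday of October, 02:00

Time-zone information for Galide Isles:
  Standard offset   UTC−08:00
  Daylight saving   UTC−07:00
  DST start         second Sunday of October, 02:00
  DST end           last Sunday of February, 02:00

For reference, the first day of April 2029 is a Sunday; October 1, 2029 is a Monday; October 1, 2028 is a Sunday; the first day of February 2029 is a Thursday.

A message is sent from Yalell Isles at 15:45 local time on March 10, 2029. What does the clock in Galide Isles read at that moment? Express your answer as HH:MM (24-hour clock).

08:00

1 April 2029 is a Sunday, so the first Sunday is April 1 and the second is April 8.
1 October 2029 is a Monday, so the first Sunday is October 7 and the second is October 14.
March 10, 2029 does not fall between 8 April and 14 October, so daylight saving is not in effect and Yalell Isles is at UTC−00:15.
15:45 Yalell Isles + 0h15m = 16:00 UTC.
1 October 2028 is a Sunday, so the first Sunday is October 1 and the second is October 8.
1 February 2029 is a Thursday, so Sundays fall on 4, 11, 18, 25; the last is February 25.
At the standard offset (UTC−08:00), 16:00 UTC − 8h = 08:00 Galide Isles standard time.
The standard-time date in Galide Isles, March 10, 2029, is outside the daylight-saving period (8 October 2028 – 25 February 2029), so Galide Isles is on standard time, UTC−08:00.
16:00 UTC − 8h = 08:00 Galide Isles.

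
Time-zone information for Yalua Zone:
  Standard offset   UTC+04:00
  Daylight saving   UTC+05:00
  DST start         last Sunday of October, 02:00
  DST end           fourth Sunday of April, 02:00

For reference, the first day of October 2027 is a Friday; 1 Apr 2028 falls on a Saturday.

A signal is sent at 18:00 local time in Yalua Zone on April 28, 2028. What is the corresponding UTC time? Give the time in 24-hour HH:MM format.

1 October 2027 is a Friday, so Sundays fall on 3, 10, 17, 24, 31; the last is October 31.
1 April 2028 is a Saturday, so the first Sunday is April 2 and the fourth is April 23.
Daylight saving runs 31 October 2027 – 23 April 2028; April 28, 2028 is outside that window, so Yalua Zone is on standard time at UTC+04:00.
18:00 local − 4h = 14:00 UTC.

14:00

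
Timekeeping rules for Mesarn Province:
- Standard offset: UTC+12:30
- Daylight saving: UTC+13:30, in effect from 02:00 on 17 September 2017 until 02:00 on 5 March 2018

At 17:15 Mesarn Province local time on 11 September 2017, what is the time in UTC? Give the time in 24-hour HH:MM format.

11 September 2017 does not fall between 17 September 2017 and 5 March 2018, so daylight saving is not in effect and Mesarn Province is at UTC+12:30.
17:15 local − 12h30m = 04:45 UTC.

04:45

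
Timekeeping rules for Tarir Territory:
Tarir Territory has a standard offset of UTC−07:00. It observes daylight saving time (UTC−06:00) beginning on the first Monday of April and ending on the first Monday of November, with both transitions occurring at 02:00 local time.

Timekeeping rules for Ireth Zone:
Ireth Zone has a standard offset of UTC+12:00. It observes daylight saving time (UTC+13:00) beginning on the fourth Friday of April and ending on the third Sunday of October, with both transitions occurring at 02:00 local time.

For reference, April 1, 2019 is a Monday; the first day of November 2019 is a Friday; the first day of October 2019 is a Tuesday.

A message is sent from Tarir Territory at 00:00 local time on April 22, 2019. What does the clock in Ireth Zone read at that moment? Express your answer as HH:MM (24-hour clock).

18:00

1 April 2019 is a Monday, so the first Monday is April 1.
1 November 2019 is a Friday, so the first Monday is November 4.
April 22, 2019 falls between 1 April and 4 November, so daylight saving is in effect and Tarir Territory is at UTC−06:00.
00:00 Tarir Territory + 6h = 06:00 UTC.
1 April 2019 is a Monday, so the first Friday is April 5 and the fourth is April 26.
1 October 2019 is a Tuesday, so the first Sunday is October 6 and the third is October 20.
At the standard offset (UTC+12:00), 06:00 UTC + 12h = 18:00 Ireth Zone standard time.
The standard-time date in Ireth Zone, April 22, 2019, does not fall between 26 April and 20 October, so daylight saving is not in effect and Ireth Zone is at UTC+12:00.
06:00 UTC + 12h = 18:00 Ireth Zone.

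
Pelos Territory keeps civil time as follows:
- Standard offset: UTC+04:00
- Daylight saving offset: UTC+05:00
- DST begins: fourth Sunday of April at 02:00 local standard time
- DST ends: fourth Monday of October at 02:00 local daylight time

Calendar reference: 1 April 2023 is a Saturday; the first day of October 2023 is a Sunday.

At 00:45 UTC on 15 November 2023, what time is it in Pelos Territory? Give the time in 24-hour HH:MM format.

04:45

1 April 2023 is a Saturday, so the first Sunday is April 2 and the fourth is April 23.
1 October 2023 is a Sunday, so the first Monday is October 2 and the fourth is October 23.
At the standard offset (UTC+04:00), 00:45 UTC + 4h = 04:45 Pelos Territory standard time.
Daylight saving runs 23 April – 23 October; the standard-time date in Pelos Territory, 15 November 2023, is outside that window, so Pelos Territory is on standard time at UTC+04:00.
00:45 UTC + 4h = 04:45 local.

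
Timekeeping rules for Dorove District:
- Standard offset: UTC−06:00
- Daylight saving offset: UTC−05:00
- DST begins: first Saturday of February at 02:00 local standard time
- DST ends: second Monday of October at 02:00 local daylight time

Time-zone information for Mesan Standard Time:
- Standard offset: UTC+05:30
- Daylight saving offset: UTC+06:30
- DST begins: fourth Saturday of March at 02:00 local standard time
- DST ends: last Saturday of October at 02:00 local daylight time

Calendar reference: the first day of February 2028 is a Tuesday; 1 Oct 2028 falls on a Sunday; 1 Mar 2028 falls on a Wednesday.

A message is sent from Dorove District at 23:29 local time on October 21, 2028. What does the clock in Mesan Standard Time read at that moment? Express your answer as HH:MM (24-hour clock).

11:59

1 February 2028 is a Tuesday, so the first Saturday is February 5.
1 October 2028 is a Sunday, so the first Monday is October 2 and the second is October 9.
October 21, 2028 does not fall between 5 February and 9 October, so daylight saving is not in effect and Dorove District is at UTC−06:00.
23:29 Dorove District + 6h = 05:29 UTC (rolling into the next day, 22 October 2028).
1 March 2028 is a Wednesday, so the first Saturday is March 4 and the fourth is March 25.
1 October 2028 is a Sunday, so Saturdays fall on 7, 14, 21, 28; the last is October 28.
At the standard offset (UTC+05:30), 05:29 UTC + 5h30m = 10:59 Mesan Standard Time standard time.
Daylight saving runs 25 March – 28 October; the standard-time date in Mesan Standard Time, October 22, 2028, is inside that window, so Mesan Standard Time is at UTC+06:30.
05:29 UTC + 6h30m = 11:59 Mesan Standard Time.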